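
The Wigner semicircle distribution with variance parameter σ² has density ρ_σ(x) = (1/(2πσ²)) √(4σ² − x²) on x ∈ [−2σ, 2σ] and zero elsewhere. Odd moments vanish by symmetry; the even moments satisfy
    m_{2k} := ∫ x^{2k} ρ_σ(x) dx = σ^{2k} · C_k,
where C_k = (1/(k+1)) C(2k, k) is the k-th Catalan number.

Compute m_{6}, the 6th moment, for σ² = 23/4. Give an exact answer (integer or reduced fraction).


By the scaled semicircle moment identity, m_{2k} = σ^{2k} · C_k with k = 3.
C_3 = (1/(k+1)) · C(2k, k) = (1/4) · C(6, 3) = (1/4) · 20 = 5.
σ^{2k} = (σ²)^k = (23/4)^3 = 12167/64.

Therefore m_{6} = σ^{6} · C_3 = (12167/64) · 5 = 60835/64.


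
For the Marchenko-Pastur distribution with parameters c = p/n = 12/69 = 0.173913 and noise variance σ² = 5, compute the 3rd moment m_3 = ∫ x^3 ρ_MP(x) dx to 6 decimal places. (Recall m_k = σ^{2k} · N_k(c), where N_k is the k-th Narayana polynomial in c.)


E[X³] = σ⁶ (1 + 3c + c²) (third MP moment). With σ² = 5 (so σ⁶ = 125) and c = 12/69 = 0.173913: E[X³] = 125 · (1 + 3·0.173913 + (0.173913)²) = 125 · 1.551985.

So E[X^3] = 193.998110.


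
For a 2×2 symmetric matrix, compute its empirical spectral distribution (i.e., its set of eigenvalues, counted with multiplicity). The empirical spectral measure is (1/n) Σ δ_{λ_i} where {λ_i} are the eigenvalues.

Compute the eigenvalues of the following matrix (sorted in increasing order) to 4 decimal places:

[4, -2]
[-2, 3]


Since M is real symmetric, both eigenvalues are real; they are the roots of det(λI − M) = λ² − (tr M) λ + det M.
tr M = 4 + 3 = 7.
det M = 4·3 − (-2)² = 12 − 4 = 8.
Characteristic polynomial: λ² − 7λ + 8 = 0.
Discriminant Δ = (tr M)² − 4·det M = 49 − 32 = 17; √Δ = 4.123106.
λ = (tr M ± √Δ)/2 = (7 ± 4.123106)/2, giving (tr M − √Δ)/2 = 1.4384 and (tr M + √Δ)/2 = 5.5616.

Eigenvalues sorted in increasing order: [1.4384, 5.5616].


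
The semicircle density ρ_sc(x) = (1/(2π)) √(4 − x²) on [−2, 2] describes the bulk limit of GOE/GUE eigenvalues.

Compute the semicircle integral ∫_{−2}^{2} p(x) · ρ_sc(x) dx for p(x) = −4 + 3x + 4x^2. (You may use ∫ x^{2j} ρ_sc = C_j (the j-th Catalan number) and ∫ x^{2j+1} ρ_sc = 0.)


Write p(x) = Σ a_i x^i, split into monomials and integrate each against ρ_sc separately.
Using ∫ x^{2j} ρ_sc = C_j = (1/(j+1)) C(2j, j) (Catalan numbers) and ∫ x^{2j+1} ρ_sc = 0 (odd monomials vanish by symmetry):
  i = 0 (even): a_0 · C_{0} = -4 · 1 = -4
  i = 1 (odd): ∫ x^1 ρ_sc = 0 (vanishes)
  i = 2 (even): a_2 · C_{1} = 4 · 1 = 4

Summing the contributions: ∫_{−2}^{2} p(x) ρ_sc(x) dx = (-4) + 4 = 0.


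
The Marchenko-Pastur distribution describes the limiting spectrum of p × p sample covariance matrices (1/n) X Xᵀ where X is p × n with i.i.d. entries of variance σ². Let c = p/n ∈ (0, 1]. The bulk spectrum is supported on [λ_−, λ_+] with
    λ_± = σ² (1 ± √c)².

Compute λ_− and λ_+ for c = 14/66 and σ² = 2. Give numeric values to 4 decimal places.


c = 14/66 = 0.212121; √c = 0.460566.
λ_− = σ² (1 − √c)² = 2 · (1 − 0.460566)² = 2 · (0.539434)² = 0.581978.
λ_+ = σ² (1 + √c)² = 2 · (1 + 0.460566)² = 2 · (1.460566)² = 4.266507.

Rounded to 4 decimal places: λ_− ≈ 0.5820, λ_+ ≈ 4.2665.


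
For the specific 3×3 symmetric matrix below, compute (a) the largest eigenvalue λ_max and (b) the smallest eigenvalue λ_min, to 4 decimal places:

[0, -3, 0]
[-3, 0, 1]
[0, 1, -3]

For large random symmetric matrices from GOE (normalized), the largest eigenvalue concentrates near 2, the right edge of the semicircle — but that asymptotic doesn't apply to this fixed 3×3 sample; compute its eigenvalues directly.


Since M is real symmetric, all three eigenvalues are real; they are the roots of det(λI − M) = λ³ − (tr M) λ² + s λ − det M, where s is the sum of the principal 2×2 minors.
tr M = 0 + 0 + (-3) = -3.
s = (0·0 − (-3)²) + (0·(-3) − 0²) + (0·(-3) − 1²) = -9 + 0 + (-1) = -10.
det M (expand along row 1) = 0·(-1) − (-3)·9 + 0·(-3) = 27.
Characteristic polynomial: λ³ + 3λ² − 10λ − 27 = 0.
Substitute λ = y + (tr M)/3 = y − 1.000000 to remove the quadratic term: y³ + p·y + q = 0 with p = s − (tr M)²/3 = -13.000000 and q = −2(tr M)³/27 + (tr M)·s/3 − det M = -15.000000.
Three real roots ⇒ use the trigonometric (Viète) form: r = 2√(−p/3) = 4.163332, φ = arccos(3q/(p·r)) = arccos(0.831435) = 0.589112 rad.
y_k = r·cos(φ/3 − 2πk/3) for k = 0, 1, 2 gives y = 4.083318, -1.338177, -2.745141.
λ_k = y_k − 1.000000 gives λ = 3.0833, -2.3382, -3.7451 (check: the sum is -3.0000 = tr M).

Hence λ_max = 3.0833 and λ_min = -3.7451.


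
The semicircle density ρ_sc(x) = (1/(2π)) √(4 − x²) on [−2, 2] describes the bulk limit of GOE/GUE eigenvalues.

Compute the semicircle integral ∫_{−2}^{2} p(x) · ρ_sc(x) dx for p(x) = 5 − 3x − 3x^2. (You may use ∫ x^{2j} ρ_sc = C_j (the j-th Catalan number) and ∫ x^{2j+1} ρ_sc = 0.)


Write p(x) = Σ a_i x^i, split into monomials and integrate each against ρ_sc separately.
Using ∫ x^{2j} ρ_sc = C_j = (1/(j+1)) C(2j, j) (Catalan numbers) and ∫ x^{2j+1} ρ_sc = 0 (odd monomials vanish by symmetry):
  i = 0 (even): a_0 · C_{0} = 5 · 1 = 5
  i = 1 (odd): ∫ x^1 ρ_sc = 0 (vanishes)
  i = 2 (even): a_2 · C_{1} = -3 · 1 = -3

Summing the contributions: ∫_{−2}^{2} p(x) ρ_sc(x) dx = 5 + (-3) = 2.


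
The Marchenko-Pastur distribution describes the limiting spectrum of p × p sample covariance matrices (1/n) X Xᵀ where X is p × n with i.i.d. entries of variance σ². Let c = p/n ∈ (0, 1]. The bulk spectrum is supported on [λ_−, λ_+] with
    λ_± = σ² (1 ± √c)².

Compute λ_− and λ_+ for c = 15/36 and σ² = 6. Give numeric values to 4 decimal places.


c = 15/36 = 0.416667; √c = 0.645497.
λ_− = σ² (1 − √c)² = 6 · (1 − 0.645497)² = 6 · (0.354503)² = 0.754033.
λ_+ = σ² (1 + √c)² = 6 · (1 + 0.645497)² = 6 · (1.645497)² = 16.245967.

Rounded to 4 decimal places: λ_− ≈ 0.7540, λ_+ ≈ 16.2460.


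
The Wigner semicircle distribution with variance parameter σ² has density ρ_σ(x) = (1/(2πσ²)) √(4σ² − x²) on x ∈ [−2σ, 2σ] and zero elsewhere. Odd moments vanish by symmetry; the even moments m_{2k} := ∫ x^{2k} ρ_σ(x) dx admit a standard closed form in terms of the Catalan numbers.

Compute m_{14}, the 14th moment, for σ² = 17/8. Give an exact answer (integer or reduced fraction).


By the scaled semicircle moment identity, m_{2k} = σ^{2k} · C_k with k = 7.
C_7 = (1/(k+1)) · C(2k, k) = (1/8) · C(14, 7) = (1/8) · 3432 = 429.
σ^{2k} = (σ²)^k = (17/8)^7 = 410338673/2097152.

Therefore m_{14} = σ^{14} · C_7 = (410338673/2097152) · 429 = 176035290717/2097152.


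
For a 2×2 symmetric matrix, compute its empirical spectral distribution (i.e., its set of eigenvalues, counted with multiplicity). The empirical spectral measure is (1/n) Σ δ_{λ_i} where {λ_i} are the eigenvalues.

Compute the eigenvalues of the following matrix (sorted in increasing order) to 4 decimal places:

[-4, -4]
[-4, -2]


Since M is real symmetric, both eigenvalues are real; they are the roots of det(λI − M) = λ² − (tr M) λ + det M.
tr M = -4 + (-2) = -6.
det M = (-4)·(-2) − (-4)² = 8 − 16 = -8.
Characteristic polynomial: λ² + 6λ − 8 = 0.
Discriminant Δ = (tr M)² − 4·det M = 36 − (-32) = 68; √Δ = 8.246211.
λ = (tr M ± √Δ)/2 = (-6 ± 8.246211)/2, giving (tr M − √Δ)/2 = -7.1231 and (tr M + √Δ)/2 = 1.1231.

Eigenvalues sorted in increasing order: [-7.1231, 1.1231].


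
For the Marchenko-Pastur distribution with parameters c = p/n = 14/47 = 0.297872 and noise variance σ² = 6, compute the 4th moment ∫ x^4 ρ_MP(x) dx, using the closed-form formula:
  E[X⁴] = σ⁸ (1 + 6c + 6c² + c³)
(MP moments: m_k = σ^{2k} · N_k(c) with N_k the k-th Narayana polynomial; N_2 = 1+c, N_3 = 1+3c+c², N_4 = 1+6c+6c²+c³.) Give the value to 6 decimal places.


E[X⁴] = σ⁸ (1 + 6c + 6c² + c³) (fourth MP moment). With σ² = 6 (so σ⁸ = 1296) and c = 14/47 = 0.297872: E[X⁴] = 1296 · (1 + 6·0.297872 + 6·(0.297872)² + (0.297872)³) = 1296 · 3.346031.

So E[X^4] = 4336.456469.


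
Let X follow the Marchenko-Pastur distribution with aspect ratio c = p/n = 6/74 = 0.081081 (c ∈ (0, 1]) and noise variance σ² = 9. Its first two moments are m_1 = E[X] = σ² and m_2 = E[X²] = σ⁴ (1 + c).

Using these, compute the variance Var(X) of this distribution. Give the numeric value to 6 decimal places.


m_1 = E[X] = σ² = 9, so m_1² = 81.
m_2 = E[X²] = σ⁴ (1 + c) = 81 · (1 + 0.081081) = 81 · 1.081081 = 87.567568.
(Note m_2 − m_1² simplifies to c · σ⁴ = 0.081081 · 81.)

Var(X) = m_2 − m_1² = 87.567568 − 81 = 6.567568.


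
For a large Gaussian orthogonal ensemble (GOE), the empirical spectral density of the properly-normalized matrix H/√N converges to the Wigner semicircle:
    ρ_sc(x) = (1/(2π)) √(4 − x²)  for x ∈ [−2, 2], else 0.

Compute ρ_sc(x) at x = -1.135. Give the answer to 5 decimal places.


ρ_sc(x) = (1/(2π)) √(4 − x²). With x = -1.135:
  4 − x² = 4 − (-1.135)² = 4 − 1.288225 = 2.711775.
  √(4 − x²) = 1.646747.
  1/(2π) = 0.159155.
  ρ_sc(-1.135) = 0.159155 · 1.646747 = 0.262088.

Rounded to 5 decimal places: ρ_sc(-1.135) ≈ 0.26209.


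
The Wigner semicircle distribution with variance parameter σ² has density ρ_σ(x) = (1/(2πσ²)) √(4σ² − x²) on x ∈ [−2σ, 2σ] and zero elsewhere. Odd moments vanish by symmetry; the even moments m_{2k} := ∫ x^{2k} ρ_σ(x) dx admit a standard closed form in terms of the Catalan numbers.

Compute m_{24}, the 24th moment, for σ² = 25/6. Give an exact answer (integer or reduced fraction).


By the scaled semicircle moment identity, m_{2k} = σ^{2k} · C_k with k = 12.
C_12 = (1/(k+1)) · C(2k, k) = (1/13) · C(24, 12) = (1/13) · 2704156 = 208012.
σ^{2k} = (σ²)^k = (25/6)^12 = 59604644775390625/2176782336.

Therefore m_{24} = σ^{24} · C_12 = (59604644775390625/2176782336) · 208012 = 3099620342254638671875/544195584.


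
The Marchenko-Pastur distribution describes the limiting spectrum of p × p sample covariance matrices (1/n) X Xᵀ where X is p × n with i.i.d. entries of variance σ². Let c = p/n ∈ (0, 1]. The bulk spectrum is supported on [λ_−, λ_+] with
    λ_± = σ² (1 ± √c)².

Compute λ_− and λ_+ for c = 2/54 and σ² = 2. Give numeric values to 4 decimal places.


c = 2/54 = 0.037037; √c = 0.192450.
λ_− = σ² (1 − √c)² = 2 · (1 − 0.192450)² = 2 · (0.807550)² = 1.304274.
λ_+ = σ² (1 + √c)² = 2 · (1 + 0.192450)² = 2 · (1.192450)² = 2.843874.

Rounded to 4 decimal places: λ_− ≈ 1.3043, λ_+ ≈ 2.8439.


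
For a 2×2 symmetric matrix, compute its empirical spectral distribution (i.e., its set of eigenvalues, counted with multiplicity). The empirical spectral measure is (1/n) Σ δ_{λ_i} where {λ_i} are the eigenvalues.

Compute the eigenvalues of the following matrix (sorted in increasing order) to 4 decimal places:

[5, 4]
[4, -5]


Since M is real symmetric, both eigenvalues are real; they are the roots of det(λI − M) = λ² − (tr M) λ + det M.
tr M = 5 + (-5) = 0.
det M = 5·(-5) − 4² = -25 − 16 = -41.
Characteristic polynomial: λ² − 41 = 0.
Discriminant Δ = (tr M)² − 4·det M = 0 − (-164) = 164; √Δ = 12.806248.
λ = (tr M ± √Δ)/2 = (0 ± 12.806248)/2, giving (tr M − √Δ)/2 = -6.4031 and (tr M + √Δ)/2 = 6.4031.

Eigenvalues sorted in increasing order: [-6.4031, 6.4031].


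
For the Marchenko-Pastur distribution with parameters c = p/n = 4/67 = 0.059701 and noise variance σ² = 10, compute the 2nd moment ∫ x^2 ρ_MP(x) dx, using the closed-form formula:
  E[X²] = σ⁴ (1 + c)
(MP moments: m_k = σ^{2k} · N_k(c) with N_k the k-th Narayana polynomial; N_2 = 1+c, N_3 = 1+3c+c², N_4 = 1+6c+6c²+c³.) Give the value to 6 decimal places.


E[X²] = σ⁴ (1 + c) (second MP moment). With σ² = 10 (so σ⁴ = 100) and c = 4/67 = 0.059701: E[X²] = 100 · (1 + 0.059701) = 100 · 1.059701.

So E[X^2] = 105.970149.


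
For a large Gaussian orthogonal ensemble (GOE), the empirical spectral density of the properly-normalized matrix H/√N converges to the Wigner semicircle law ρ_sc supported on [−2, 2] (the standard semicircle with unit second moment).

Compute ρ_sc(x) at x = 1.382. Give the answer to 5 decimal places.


ρ_sc(x) = (1/(2π)) √(4 − x²). With x = 1.382:
  4 − x² = 4 − (1.382)² = 4 − 1.909924 = 2.090076.
  √(4 − x²) = 1.445710.
  1/(2π) = 0.159155.
  ρ_sc(1.382) = 0.159155 · 1.445710 = 0.230092.

Rounded to 5 decimal places: ρ_sc(1.382) ≈ 0.23009.


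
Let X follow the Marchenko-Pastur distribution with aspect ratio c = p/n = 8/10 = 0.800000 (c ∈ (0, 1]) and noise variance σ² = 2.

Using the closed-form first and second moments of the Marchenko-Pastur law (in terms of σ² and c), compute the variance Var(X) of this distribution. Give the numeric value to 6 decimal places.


Recall the MP moments m_1 = E[X] = σ² and m_2 = E[X²] = σ⁴ (1 + c).
m_1 = E[X] = σ² = 2, so m_1² = 4.
m_2 = E[X²] = σ⁴ (1 + c) = 4 · (1 + 0.800000) = 4 · 1.800000 = 7.200000.
(Note m_2 − m_1² simplifies to c · σ⁴ = 0.800000 · 4.)

Var(X) = m_2 − m_1² = 7.200000 − 4 = 3.200000.


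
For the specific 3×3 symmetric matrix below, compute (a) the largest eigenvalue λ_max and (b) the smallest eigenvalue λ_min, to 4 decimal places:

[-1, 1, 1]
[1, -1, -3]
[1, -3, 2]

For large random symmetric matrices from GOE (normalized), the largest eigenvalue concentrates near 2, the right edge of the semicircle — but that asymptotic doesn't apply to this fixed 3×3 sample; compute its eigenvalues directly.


Since M is real symmetric, all three eigenvalues are real; they are the roots of det(λI − M) = λ³ − (tr M) λ² + s λ − det M, where s is the sum of the principal 2×2 minors.
tr M = -1 + (-1) + 2 = 0.
s = ((-1)·(-1) − 1²) + ((-1)·2 − 1²) + ((-1)·2 − (-3)²) = 0 + (-3) + (-11) = -14.
det M (expand along row 1) = (-1)·(-11) − 1·5 + 1·(-2) = 4.
Characteristic polynomial: λ³ − 14λ − 4 = 0.
Substitute λ = y + (tr M)/3 = y + 0.000000 to remove the quadratic term: y³ + p·y + q = 0 with p = s − (tr M)²/3 = -14.000000 and q = −2(tr M)³/27 + (tr M)·s/3 − det M = -4.000000.
Three real roots ⇒ use the trigonometric (Viète) form: r = 2√(−p/3) = 4.320494, φ = arccos(3q/(p·r)) = arccos(0.198390) = 1.371081 rad.
y_k = r·cos(φ/3 − 2πk/3) for k = 0, 1, 2 gives y = 3.877074, -0.287410, -3.589664.
λ_k = y_k + 0.000000 gives λ = 3.8771, -0.2874, -3.5897 (check: the sum is 0.0000 = tr M).

Hence λ_max = 3.8771 and λ_min = -3.5897.


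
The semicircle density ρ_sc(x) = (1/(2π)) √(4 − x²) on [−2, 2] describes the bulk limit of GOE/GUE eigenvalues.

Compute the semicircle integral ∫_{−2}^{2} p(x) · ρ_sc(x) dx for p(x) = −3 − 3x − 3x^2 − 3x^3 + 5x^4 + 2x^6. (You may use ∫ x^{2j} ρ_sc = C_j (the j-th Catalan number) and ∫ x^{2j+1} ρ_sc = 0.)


Write p(x) = Σ a_i x^i, split into monomials and integrate each against ρ_sc separately.
Using ∫ x^{2j} ρ_sc = C_j = (1/(j+1)) C(2j, j) (Catalan numbers) and ∫ x^{2j+1} ρ_sc = 0 (odd monomials vanish by symmetry):
  i = 0 (even): a_0 · C_{0} = -3 · 1 = -3
  i = 1 (odd): ∫ x^1 ρ_sc = 0 (vanishes)
  i = 2 (even): a_2 · C_{1} = -3 · 1 = -3
  i = 3 (odd): ∫ x^3 ρ_sc = 0 (vanishes)
  i = 4 (even): a_4 · C_{2} = 5 · 2 = 10
  i = 6 (even): a_6 · C_{3} = 2 · 5 = 10

Summing the contributions: ∫_{−2}^{2} p(x) ρ_sc(x) dx = (-3) + (-3) + 10 + 10 = 14.


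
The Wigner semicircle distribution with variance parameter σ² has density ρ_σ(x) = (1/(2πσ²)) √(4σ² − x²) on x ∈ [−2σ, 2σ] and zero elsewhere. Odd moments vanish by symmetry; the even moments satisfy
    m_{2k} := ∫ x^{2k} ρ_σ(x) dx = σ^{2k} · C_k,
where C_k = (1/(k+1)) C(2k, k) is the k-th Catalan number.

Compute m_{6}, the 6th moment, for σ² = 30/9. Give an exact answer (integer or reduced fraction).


By the scaled semicircle moment identity, m_{2k} = σ^{2k} · C_k with k = 3.
C_3 = (1/(k+1)) · C(2k, k) = (1/4) · C(6, 3) = (1/4) · 20 = 5.
σ^{2k} = (σ²)^k = (30/9)^3 = 1000/27.

Therefore m_{6} = σ^{6} · C_3 = (1000/27) · 5 = 5000/27.


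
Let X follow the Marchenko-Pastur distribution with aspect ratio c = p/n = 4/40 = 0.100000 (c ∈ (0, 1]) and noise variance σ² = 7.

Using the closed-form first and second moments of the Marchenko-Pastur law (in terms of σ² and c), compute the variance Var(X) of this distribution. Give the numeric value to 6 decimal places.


Recall the MP moments m_1 = E[X] = σ² and m_2 = E[X²] = σ⁴ (1 + c).
m_1 = E[X] = σ² = 7, so m_1² = 49.
m_2 = E[X²] = σ⁴ (1 + c) = 49 · (1 + 0.100000) = 49 · 1.100000 = 53.900000.
(Note m_2 − m_1² simplifies to c · σ⁴ = 0.100000 · 49.)

Var(X) = m_2 − m_1² = 53.900000 − 49 = 4.900000.


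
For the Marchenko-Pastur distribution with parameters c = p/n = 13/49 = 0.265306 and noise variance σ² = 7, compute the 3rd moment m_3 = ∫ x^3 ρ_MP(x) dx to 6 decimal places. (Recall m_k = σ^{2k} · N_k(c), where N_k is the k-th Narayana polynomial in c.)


E[X³] = σ⁶ (1 + 3c + c²) (third MP moment). With σ² = 7 (so σ⁶ = 343) and c = 13/49 = 0.265306: E[X³] = 343 · (1 + 3·0.265306 + (0.265306)²) = 343 · 1.866306.

So E[X^3] = 640.142857.


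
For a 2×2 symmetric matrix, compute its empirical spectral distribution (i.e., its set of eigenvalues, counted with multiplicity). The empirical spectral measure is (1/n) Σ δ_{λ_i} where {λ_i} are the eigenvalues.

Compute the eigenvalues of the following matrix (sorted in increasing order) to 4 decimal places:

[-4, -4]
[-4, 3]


Since M is real symmetric, both eigenvalues are real; they are the roots of det(λI − M) = λ² − (tr M) λ + det M.
tr M = -4 + 3 = -1.
det M = (-4)·3 − (-4)² = -12 − 16 = -28.
Characteristic polynomial: λ² + λ − 28 = 0.
Discriminant Δ = (tr M)² − 4·det M = 1 − (-112) = 113; √Δ = 10.630146.
λ = (tr M ± √Δ)/2 = (-1 ± 10.630146)/2, giving (tr M − √Δ)/2 = -5.8151 and (tr M + √Δ)/2 = 4.8151.

Eigenvalues sorted in increasing order: [-5.8151, 4.8151].


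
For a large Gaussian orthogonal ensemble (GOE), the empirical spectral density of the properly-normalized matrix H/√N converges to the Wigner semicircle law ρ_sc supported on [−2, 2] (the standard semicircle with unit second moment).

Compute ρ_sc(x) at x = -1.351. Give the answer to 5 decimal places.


ρ_sc(x) = (1/(2π)) √(4 − x²). With x = -1.351:
  4 − x² = 4 − (-1.351)² = 4 − 1.825201 = 2.174799.
  √(4 − x²) = 1.474720.
  1/(2π) = 0.159155.
  ρ_sc(-1.351) = 0.159155 · 1.474720 = 0.234709.

Rounded to 5 decimal places: ρ_sc(-1.351) ≈ 0.23471.


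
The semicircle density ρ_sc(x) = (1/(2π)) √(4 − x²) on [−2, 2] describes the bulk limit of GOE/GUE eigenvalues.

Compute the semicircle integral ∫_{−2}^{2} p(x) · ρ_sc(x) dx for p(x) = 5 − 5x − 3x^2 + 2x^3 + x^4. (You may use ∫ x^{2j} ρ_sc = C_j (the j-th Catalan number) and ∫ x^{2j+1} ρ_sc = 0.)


Write p(x) = Σ a_i x^i, split into monomials and integrate each against ρ_sc separately.
Using ∫ x^{2j} ρ_sc = C_j = (1/(j+1)) C(2j, j) (Catalan numbers) and ∫ x^{2j+1} ρ_sc = 0 (odd monomials vanish by symmetry):
  i = 0 (even): a_0 · C_{0} = 5 · 1 = 5
  i = 1 (odd): ∫ x^1 ρ_sc = 0 (vanishes)
  i = 2 (even): a_2 · C_{1} = -3 · 1 = -3
  i = 3 (odd): ∫ x^3 ρ_sc = 0 (vanishes)
  i = 4 (even): a_4 · C_{2} = 1 · 2 = 2

Summing the contributions: ∫_{−2}^{2} p(x) ρ_sc(x) dx = 5 + (-3) + 2 = 4.


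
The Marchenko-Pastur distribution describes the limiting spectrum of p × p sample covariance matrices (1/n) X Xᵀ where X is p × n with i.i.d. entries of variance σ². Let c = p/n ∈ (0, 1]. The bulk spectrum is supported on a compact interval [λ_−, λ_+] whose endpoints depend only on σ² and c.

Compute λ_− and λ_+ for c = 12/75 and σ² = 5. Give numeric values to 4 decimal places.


c = 12/75 = 0.160000; √c = 0.400000.
λ_− = σ² (1 − √c)² = 5 · (1 − 0.400000)² = 5 · (0.600000)² = 1.800000.
λ_+ = σ² (1 + √c)² = 5 · (1 + 0.400000)² = 5 · (1.400000)² = 9.800000.

Rounded to 4 decimal places: λ_− ≈ 1.8000, λ_+ ≈ 9.8000.


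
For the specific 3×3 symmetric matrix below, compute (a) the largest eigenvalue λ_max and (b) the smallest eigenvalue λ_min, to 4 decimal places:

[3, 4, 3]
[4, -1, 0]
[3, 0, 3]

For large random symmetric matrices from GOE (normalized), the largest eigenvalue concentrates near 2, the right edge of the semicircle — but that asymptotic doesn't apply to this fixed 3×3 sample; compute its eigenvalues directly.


Since M is real symmetric, all three eigenvalues are real; they are the roots of det(λI − M) = λ³ − (tr M) λ² + s λ − det M, where s is the sum of the principal 2×2 minors.
tr M = 3 + (-1) + 3 = 5.
s = (3·(-1) − 4²) + (3·3 − 3²) + ((-1)·3 − 0²) = -19 + 0 + (-3) = -22.
det M (expand along row 1) = 3·(-3) − 4·12 + 3·3 = -48.
Characteristic polynomial: λ³ − 5λ² − 22λ + 48 = 0.
Substitute λ = y + (tr M)/3 = y + 1.666667 to remove the quadratic term: y³ + p·y + q = 0 with p = s − (tr M)²/3 = -30.333333 and q = −2(tr M)³/27 + (tr M)·s/3 − det M = 2.074074.
Three real roots ⇒ use the trigonometric (Viète) form: r = 2√(−p/3) = 6.359595, φ = arccos(3q/(p·r)) = arccos(-0.032255) = 1.603057 rad.
y_k = r·cos(φ/3 − 2πk/3) for k = 0, 1, 2 gives y = 5.473059, 0.068387, -5.541445.
λ_k = y_k + 1.666667 gives λ = 7.1397, 1.7351, -3.8748 (check: the sum is 5.0000 = tr M).

Hence λ_max = 7.1397 and λ_min = -3.8748.


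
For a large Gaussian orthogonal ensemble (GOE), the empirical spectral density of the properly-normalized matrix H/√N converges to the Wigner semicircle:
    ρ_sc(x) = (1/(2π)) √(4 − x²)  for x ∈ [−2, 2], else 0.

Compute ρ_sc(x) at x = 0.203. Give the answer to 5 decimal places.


ρ_sc(x) = (1/(2π)) √(4 − x²). With x = 0.203:
  4 − x² = 4 − (0.203)² = 4 − 0.041209 = 3.958791.
  √(4 − x²) = 1.989671.
  1/(2π) = 0.159155.
  ρ_sc(0.203) = 0.159155 · 1.989671 = 0.316666.

Rounded to 5 decimal places: ρ_sc(0.203) ≈ 0.31667.


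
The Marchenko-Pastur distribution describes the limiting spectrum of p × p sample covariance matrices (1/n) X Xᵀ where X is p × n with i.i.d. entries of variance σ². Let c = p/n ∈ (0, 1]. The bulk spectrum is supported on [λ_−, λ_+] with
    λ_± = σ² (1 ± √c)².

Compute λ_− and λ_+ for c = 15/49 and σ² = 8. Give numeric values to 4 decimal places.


c = 15/49 = 0.306122; √c = 0.553283.
λ_− = σ² (1 − √c)² = 8 · (1 − 0.553283)² = 8 · (0.446717)² = 1.596446.
λ_+ = σ² (1 + √c)² = 8 · (1 + 0.553283)² = 8 · (1.553283)² = 19.301513.

Rounded to 4 decimal places: λ_− ≈ 1.5964, λ_+ ≈ 19.3015.


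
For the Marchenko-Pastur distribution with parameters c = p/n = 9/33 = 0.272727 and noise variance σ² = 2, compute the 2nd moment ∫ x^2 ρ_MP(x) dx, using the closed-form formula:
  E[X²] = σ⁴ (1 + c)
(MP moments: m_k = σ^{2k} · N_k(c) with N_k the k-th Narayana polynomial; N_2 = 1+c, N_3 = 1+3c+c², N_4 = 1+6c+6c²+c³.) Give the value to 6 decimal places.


E[X²] = σ⁴ (1 + c) (second MP moment). With σ² = 2 (so σ⁴ = 4) and c = 9/33 = 0.272727: E[X²] = 4 · (1 + 0.272727) = 4 · 1.272727.

So E[X^2] = 5.090909.


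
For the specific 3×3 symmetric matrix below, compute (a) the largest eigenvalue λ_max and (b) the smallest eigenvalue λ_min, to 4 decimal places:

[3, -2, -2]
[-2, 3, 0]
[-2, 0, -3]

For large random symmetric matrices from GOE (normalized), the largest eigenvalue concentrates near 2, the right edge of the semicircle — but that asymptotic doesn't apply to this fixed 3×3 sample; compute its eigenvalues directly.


Since M is real symmetric, all three eigenvalues are real; they are the roots of det(λI − M) = λ³ − (tr M) λ² + s λ − det M, where s is the sum of the principal 2×2 minors.
tr M = 3 + 3 + (-3) = 3.
s = (3·3 − (-2)²) + (3·(-3) − (-2)²) + (3·(-3) − 0²) = 5 + (-13) + (-9) = -17.
det M (expand along row 1) = 3·(-9) − (-2)·6 + (-2)·6 = -27.
Characteristic polynomial: λ³ − 3λ² − 17λ + 27 = 0.
Substitute λ = y + (tr M)/3 = y + 1.000000 to remove the quadratic term: y³ + p·y + q = 0 with p = s − (tr M)²/3 = -20.000000 and q = −2(tr M)³/27 + (tr M)·s/3 − det M = 8.000000.
Three real roots ⇒ use the trigonometric (Viète) form: r = 2√(−p/3) = 5.163978, φ = arccos(3q/(p·r)) = arccos(-0.232379) = 1.805319 rad.
y_k = r·cos(φ/3 − 2πk/3) for k = 0, 1, 2 gives y = 4.256838, 0.403279, -4.660117.
λ_k = y_k + 1.000000 gives λ = 5.2568, 1.4033, -3.6601 (check: the sum is 3.0000 = tr M).

Hence λ_max = 5.2568 and λ_min = -3.6601.


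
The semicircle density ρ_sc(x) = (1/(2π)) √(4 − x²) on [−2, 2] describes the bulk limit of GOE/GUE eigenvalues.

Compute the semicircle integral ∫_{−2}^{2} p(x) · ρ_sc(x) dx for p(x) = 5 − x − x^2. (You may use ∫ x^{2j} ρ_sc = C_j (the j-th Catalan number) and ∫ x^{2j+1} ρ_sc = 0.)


Write p(x) = Σ a_i x^i, split into monomials and integrate each against ρ_sc separately.
Using ∫ x^{2j} ρ_sc = C_j = (1/(j+1)) C(2j, j) (Catalan numbers) and ∫ x^{2j+1} ρ_sc = 0 (odd monomials vanish by symmetry):
  i = 0 (even): a_0 · C_{0} = 5 · 1 = 5
  i = 1 (odd): ∫ x^1 ρ_sc = 0 (vanishes)
  i = 2 (even): a_2 · C_{1} = -1 · 1 = -1

Summing the contributions: ∫_{−2}^{2} p(x) ρ_sc(x) dx = 5 + (-1) = 4.


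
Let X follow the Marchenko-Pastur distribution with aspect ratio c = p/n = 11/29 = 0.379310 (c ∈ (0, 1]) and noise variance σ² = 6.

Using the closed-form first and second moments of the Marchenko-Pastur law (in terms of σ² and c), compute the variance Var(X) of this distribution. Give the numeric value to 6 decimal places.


Recall the MP moments m_1 = E[X] = σ² and m_2 = E[X²] = σ⁴ (1 + c).
m_1 = E[X] = σ² = 6, so m_1² = 36.
m_2 = E[X²] = σ⁴ (1 + c) = 36 · (1 + 0.379310) = 36 · 1.379310 = 49.655172.
(Note m_2 − m_1² simplifies to c · σ⁴ = 0.379310 · 36.)

Var(X) = m_2 − m_1² = 49.655172 − 36 = 13.655172.


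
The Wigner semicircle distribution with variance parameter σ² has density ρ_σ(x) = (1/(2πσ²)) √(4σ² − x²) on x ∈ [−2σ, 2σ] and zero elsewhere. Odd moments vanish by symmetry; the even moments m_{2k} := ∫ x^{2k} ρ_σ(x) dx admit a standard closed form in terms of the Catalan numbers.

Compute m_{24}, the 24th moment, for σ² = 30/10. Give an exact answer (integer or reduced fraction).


By the scaled semicircle moment identity, m_{2k} = σ^{2k} · C_k with k = 12.
C_12 = (1/(k+1)) · C(2k, k) = (1/13) · C(24, 12) = (1/13) · 2704156 = 208012.
σ^{2k} = (σ²)^k = (30/10)^12 = 531441.

Therefore m_{24} = σ^{24} · C_12 = 531441 · 208012 = 110546105292.


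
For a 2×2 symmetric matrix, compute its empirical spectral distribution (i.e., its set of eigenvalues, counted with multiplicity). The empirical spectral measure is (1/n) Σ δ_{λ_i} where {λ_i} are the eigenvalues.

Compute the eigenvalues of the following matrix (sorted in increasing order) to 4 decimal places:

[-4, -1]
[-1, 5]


Since M is real symmetric, both eigenvalues are real; they are the roots of det(λI − M) = λ² − (tr M) λ + det M.
tr M = -4 + 5 = 1.
det M = (-4)·5 − (-1)² = -20 − 1 = -21.
Characteristic polynomial: λ² − λ − 21 = 0.
Discriminant Δ = (tr M)² − 4·det M = 1 − (-84) = 85; √Δ = 9.219544.
λ = (tr M ± √Δ)/2 = (1 ± 9.219544)/2, giving (tr M − √Δ)/2 = -4.1098 and (tr M + √Δ)/2 = 5.1098.

Eigenvalues sorted in increasing order: [-4.1098, 5.1098].


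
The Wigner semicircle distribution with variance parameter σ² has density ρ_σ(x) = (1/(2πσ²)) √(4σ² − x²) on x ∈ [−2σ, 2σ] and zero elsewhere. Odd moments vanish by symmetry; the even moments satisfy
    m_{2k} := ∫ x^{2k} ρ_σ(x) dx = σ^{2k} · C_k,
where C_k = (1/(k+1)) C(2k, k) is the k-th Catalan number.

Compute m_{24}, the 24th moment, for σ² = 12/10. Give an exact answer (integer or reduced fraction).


By the scaled semicircle moment identity, m_{2k} = σ^{2k} · C_k with k = 12.
C_12 = (1/(k+1)) · C(2k, k) = (1/13) · C(24, 12) = (1/13) · 2704156 = 208012.
σ^{2k} = (σ²)^k = (12/10)^12 = 2176782336/244140625.

Therefore m_{24} = σ^{24} · C_12 = (2176782336/244140625) · 208012 = 452796847276032/244140625.


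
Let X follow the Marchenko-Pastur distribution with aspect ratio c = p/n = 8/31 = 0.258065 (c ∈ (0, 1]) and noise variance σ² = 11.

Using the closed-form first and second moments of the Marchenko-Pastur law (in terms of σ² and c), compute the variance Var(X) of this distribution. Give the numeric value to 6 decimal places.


Recall the MP moments m_1 = E[X] = σ² and m_2 = E[X²] = σ⁴ (1 + c).
m_1 = E[X] = σ² = 11, so m_1² = 121.
m_2 = E[X²] = σ⁴ (1 + c) = 121 · (1 + 0.258065) = 121 · 1.258065 = 152.225806.
(Note m_2 − m_1² simplifies to c · σ⁴ = 0.258065 · 121.)

Var(X) = m_2 − m_1² = 152.225806 − 121 = 31.225806.


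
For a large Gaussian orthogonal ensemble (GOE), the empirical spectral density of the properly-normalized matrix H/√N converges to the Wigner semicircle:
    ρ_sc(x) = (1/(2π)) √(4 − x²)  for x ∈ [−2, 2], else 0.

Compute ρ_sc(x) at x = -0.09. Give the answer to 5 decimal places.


ρ_sc(x) = (1/(2π)) √(4 − x²). With x = -0.09:
  4 − x² = 4 − (-0.09)² = 4 − 0.008100 = 3.991900.
  √(4 − x²) = 1.997974.
  1/(2π) = 0.159155.
  ρ_sc(-0.09) = 0.159155 · 1.997974 = 0.317987.

Rounded to 5 decimal places: ρ_sc(-0.09) ≈ 0.31799.


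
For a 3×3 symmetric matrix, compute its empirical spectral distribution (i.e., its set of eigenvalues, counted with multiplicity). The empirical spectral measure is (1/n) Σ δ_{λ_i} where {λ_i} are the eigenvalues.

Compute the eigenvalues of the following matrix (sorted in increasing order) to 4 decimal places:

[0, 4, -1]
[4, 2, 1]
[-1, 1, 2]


Since M is real symmetric, all three eigenvalues are real; they are the roots of det(λI − M) = λ³ − (tr M) λ² + s λ − det M, where s is the sum of the principal 2×2 minors.
tr M = 0 + 2 + 2 = 4.
s = (0·2 − 4²) + (0·2 − (-1)²) + (2·2 − 1²) = -16 + (-1) + 3 = -14.
det M (expand along row 1) = 0·3 − 4·9 + (-1)·6 = -42.
Characteristic polynomial: λ³ − 4λ² − 14λ + 42 = 0.
Substitute λ = y + (tr M)/3 = y + 1.333333 to remove the quadratic term: y³ + p·y + q = 0 with p = s − (tr M)²/3 = -19.333333 and q = −2(tr M)³/27 + (tr M)·s/3 − det M = 18.592593.
Three real roots ⇒ use the trigonometric (Viète) form: r = 2√(−p/3) = 5.077182, φ = arccos(3q/(p·r)) = arccos(-0.568240) = 2.175162 rad.
y_k = r·cos(φ/3 − 2πk/3) for k = 0, 1, 2 gives y = 3.800086, 1.015920, -4.816006.
λ_k = y_k + 1.333333 gives λ = 5.1334, 2.3493, -3.4827 (check: the sum is 4.0000 = tr M).

Eigenvalues sorted in increasing order: [-3.4827, 2.3493, 5.1334].


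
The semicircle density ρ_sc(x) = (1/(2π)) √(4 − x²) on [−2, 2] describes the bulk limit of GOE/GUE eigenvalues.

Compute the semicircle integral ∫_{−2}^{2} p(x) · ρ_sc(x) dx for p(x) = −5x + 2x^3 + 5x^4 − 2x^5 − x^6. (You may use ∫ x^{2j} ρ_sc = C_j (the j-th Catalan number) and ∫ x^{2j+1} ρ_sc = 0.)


Write p(x) = Σ a_i x^i, split into monomials and integrate each against ρ_sc separately.
Using ∫ x^{2j} ρ_sc = C_j = (1/(j+1)) C(2j, j) (Catalan numbers) and ∫ x^{2j+1} ρ_sc = 0 (odd monomials vanish by symmetry):
  i = 1 (odd): ∫ x^1 ρ_sc = 0 (vanishes)
  i = 3 (odd): ∫ x^3 ρ_sc = 0 (vanishes)
  i = 4 (even): a_4 · C_{2} = 5 · 2 = 10
  i = 5 (odd): ∫ x^5 ρ_sc = 0 (vanishes)
  i = 6 (even): a_6 · C_{3} = -1 · 5 = -5

Summing the contributions: ∫_{−2}^{2} p(x) ρ_sc(x) dx = 10 + (-5) = 5.


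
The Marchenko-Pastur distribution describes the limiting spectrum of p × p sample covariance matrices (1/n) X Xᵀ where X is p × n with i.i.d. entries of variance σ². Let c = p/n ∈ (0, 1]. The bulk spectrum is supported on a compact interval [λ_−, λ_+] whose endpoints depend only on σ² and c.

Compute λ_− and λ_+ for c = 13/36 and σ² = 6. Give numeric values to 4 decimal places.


c = 13/36 = 0.361111; √c = 0.600925.
λ_− = σ² (1 − √c)² = 6 · (1 − 0.600925)² = 6 · (0.399075)² = 0.955564.
λ_+ = σ² (1 + √c)² = 6 · (1 + 0.600925)² = 6 · (1.600925)² = 15.377769.

Rounded to 4 decimal places: λ_− ≈ 0.9556, λ_+ ≈ 15.3778.


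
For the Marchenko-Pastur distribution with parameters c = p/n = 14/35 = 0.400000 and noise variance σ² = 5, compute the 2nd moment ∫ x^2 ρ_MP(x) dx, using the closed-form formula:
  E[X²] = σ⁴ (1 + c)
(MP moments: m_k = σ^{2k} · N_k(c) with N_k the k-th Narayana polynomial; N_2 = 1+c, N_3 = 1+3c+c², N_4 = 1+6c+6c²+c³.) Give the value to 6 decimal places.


E[X²] = σ⁴ (1 + c) (second MP moment). With σ² = 5 (so σ⁴ = 25) and c = 14/35 = 0.400000: E[X²] = 25 · (1 + 0.400000) = 25 · 1.400000.

So E[X^2] = 35.000000.


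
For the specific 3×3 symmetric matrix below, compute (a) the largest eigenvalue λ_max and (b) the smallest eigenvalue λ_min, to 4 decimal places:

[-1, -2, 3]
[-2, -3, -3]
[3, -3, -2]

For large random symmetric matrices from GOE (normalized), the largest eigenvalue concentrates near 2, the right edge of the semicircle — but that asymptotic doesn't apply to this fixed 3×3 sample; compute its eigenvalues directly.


Since M is real symmetric, all three eigenvalues are real; they are the roots of det(λI − M) = λ³ − (tr M) λ² + s λ − det M, where s is the sum of the principal 2×2 minors.
tr M = -1 + (-3) + (-2) = -6.
s = ((-1)·(-3) − (-2)²) + ((-1)·(-2) − 3²) + ((-3)·(-2) − (-3)²) = -1 + (-7) + (-3) = -11.
det M (expand along row 1) = (-1)·(-3) − (-2)·13 + 3·15 = 74.
Characteristic polynomial: λ³ + 6λ² − 11λ − 74 = 0.
Substitute λ = y + (tr M)/3 = y − 2.000000 to remove the quadratic term: y³ + p·y + q = 0 with p = s − (tr M)²/3 = -23.000000 and q = −2(tr M)³/27 + (tr M)·s/3 − det M = -36.000000.
Three real roots ⇒ use the trigonometric (Viète) form: r = 2√(−p/3) = 5.537749, φ = arccos(3q/(p·r)) = arccos(0.847935) = 0.558718 rad.
y_k = r·cos(φ/3 − 2πk/3) for k = 0, 1, 2 gives y = 5.441988, -1.832975, -3.609013.
λ_k = y_k − 2.000000 gives λ = 3.4420, -3.8330, -5.6090 (check: the sum is -6.0000 = tr M).

Hence λ_max = 3.4420 and λ_min = -5.6090.


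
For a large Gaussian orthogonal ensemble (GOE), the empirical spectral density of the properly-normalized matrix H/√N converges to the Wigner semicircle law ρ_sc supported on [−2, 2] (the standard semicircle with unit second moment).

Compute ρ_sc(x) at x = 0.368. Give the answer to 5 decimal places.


ρ_sc(x) = (1/(2π)) √(4 − x²). With x = 0.368:
  4 − x² = 4 − (0.368)² = 4 − 0.135424 = 3.864576.
  √(4 − x²) = 1.965852.
  1/(2π) = 0.159155.
  ρ_sc(0.368) = 0.159155 · 1.965852 = 0.312875.

Rounded to 5 decimal places: ρ_sc(0.368) ≈ 0.31288.


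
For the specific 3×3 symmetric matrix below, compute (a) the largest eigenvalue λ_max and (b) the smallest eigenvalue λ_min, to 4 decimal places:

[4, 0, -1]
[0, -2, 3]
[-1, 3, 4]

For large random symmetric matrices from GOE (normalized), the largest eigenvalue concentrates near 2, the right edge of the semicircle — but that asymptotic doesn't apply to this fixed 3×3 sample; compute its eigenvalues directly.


Since M is real symmetric, all three eigenvalues are real; they are the roots of det(λI − M) = λ³ − (tr M) λ² + s λ − det M, where s is the sum of the principal 2×2 minors.
tr M = 4 + (-2) + 4 = 6.
s = (4·(-2) − 0²) + (4·4 − (-1)²) + ((-2)·4 − 3²) = -8 + 15 + (-17) = -10.
det M (expand along row 1) = 4·(-17) − 0·3 + (-1)·(-2) = -66.
Characteristic polynomial: λ³ − 6λ² − 10λ + 66 = 0.
Substitute λ = y + (tr M)/3 = y + 2.000000 to remove the quadratic term: y³ + p·y + q = 0 with p = s − (tr M)²/3 = -22.000000 and q = −2(tr M)³/27 + (tr M)·s/3 − det M = 30.000000.
Three real roots ⇒ use the trigonometric (Viète) form: r = 2√(−p/3) = 5.416026, φ = arccos(3q/(p·r)) = arccos(-0.755334) = 2.426960 rad.
y_k = r·cos(φ/3 − 2πk/3) for k = 0, 1, 2 gives y = 3.738314, 1.524772, -5.263086.
λ_k = y_k + 2.000000 gives λ = 5.7383, 3.5248, -3.2631 (check: the sum is 6.0000 = tr M).

Hence λ_max = 5.7383 and λ_min = -3.2631.


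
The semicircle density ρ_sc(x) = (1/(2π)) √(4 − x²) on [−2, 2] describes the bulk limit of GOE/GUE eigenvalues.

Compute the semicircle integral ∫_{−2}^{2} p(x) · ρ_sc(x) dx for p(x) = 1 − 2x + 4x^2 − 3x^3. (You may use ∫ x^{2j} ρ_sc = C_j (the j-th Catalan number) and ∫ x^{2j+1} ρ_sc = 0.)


Write p(x) = Σ a_i x^i, split into monomials and integrate each against ρ_sc separately.
Using ∫ x^{2j} ρ_sc = C_j = (1/(j+1)) C(2j, j) (Catalan numbers) and ∫ x^{2j+1} ρ_sc = 0 (odd monomials vanish by symmetry):
  i = 0 (even): a_0 · C_{0} = 1 · 1 = 1
  i = 1 (odd): ∫ x^1 ρ_sc = 0 (vanishes)
  i = 2 (even): a_2 · C_{1} = 4 · 1 = 4
  i = 3 (odd): ∫ x^3 ρ_sc = 0 (vanishes)

Summing the contributions: ∫_{−2}^{2} p(x) ρ_sc(x) dx = 1 + 4 = 5.


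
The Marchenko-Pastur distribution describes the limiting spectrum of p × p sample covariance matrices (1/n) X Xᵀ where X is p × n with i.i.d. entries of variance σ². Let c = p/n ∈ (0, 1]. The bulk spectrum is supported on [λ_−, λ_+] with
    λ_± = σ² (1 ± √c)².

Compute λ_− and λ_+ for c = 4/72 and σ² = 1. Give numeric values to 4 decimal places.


c = 4/72 = 0.055556; √c = 0.235702.
λ_− = σ² (1 − √c)² = 1 · (1 − 0.235702)² = 1 · (0.764298)² = 0.584151.
λ_+ = σ² (1 + √c)² = 1 · (1 + 0.235702)² = 1 · (1.235702)² = 1.526960.

Rounded to 4 decimal places: λ_− ≈ 0.5842, λ_+ ≈ 1.5270.


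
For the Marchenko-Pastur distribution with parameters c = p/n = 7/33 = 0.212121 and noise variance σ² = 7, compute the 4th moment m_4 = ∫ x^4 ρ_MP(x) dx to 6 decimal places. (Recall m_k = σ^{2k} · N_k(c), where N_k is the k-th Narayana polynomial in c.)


E[X⁴] = σ⁸ (1 + 6c + 6c² + c³) (fourth MP moment). With σ² = 7 (so σ⁸ = 2401) and c = 7/33 = 0.212121: E[X⁴] = 2401 · (1 + 6·0.212121 + 6·(0.212121)² + (0.212121)³) = 2401 · 2.552244.

So E[X^4] = 6127.938337.


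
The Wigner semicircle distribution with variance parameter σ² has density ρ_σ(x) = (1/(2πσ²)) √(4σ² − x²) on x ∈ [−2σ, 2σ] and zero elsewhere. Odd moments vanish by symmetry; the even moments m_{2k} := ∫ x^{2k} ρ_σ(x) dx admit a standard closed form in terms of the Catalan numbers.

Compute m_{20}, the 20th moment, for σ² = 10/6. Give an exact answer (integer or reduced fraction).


By the scaled semicircle moment identity, m_{2k} = σ^{2k} · C_k with k = 10.
C_10 = (1/(k+1)) · C(2k, k) = (1/11) · C(20, 10) = (1/11) · 184756 = 16796.
σ^{2k} = (σ²)^k = (10/6)^10 = 9765625/59049.

Therefore m_{20} = σ^{20} · C_10 = (9765625/59049) · 16796 = 164023437500/59049.


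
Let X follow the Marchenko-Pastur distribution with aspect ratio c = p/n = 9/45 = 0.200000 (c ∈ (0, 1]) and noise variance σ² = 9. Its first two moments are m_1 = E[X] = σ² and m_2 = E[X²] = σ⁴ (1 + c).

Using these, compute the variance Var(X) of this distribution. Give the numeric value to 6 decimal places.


m_1 = E[X] = σ² = 9, so m_1² = 81.
m_2 = E[X²] = σ⁴ (1 + c) = 81 · (1 + 0.200000) = 81 · 1.200000 = 97.200000.
(Note m_2 − m_1² simplifies to c · σ⁴ = 0.200000 · 81.)

Var(X) = m_2 − m_1² = 97.200000 − 81 = 16.200000.


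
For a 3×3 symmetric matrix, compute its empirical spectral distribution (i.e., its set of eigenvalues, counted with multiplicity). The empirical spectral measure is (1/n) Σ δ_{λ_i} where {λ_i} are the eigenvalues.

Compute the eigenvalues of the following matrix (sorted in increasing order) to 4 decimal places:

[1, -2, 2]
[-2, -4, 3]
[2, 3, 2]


Since M is real symmetric, all three eigenvalues are real; they are the roots of det(λI − M) = λ³ − (tr M) λ² + s λ − det M, where s is the sum of the principal 2×2 minors.
tr M = 1 + (-4) + 2 = -1.
s = (1·(-4) − (-2)²) + (1·2 − 2²) + ((-4)·2 − 3²) = -8 + (-2) + (-17) = -27.
det M (expand along row 1) = 1·(-17) − (-2)·(-10) + 2·2 = -33.
Characteristic polynomial: λ³ + λ² − 27λ + 33 = 0.
Substitute λ = y + (tr M)/3 = y − 0.333333 to remove the quadratic term: y³ + p·y + q = 0 with p = s − (tr M)²/3 = -27.333333 and q = −2(tr M)³/27 + (tr M)·s/3 − det M = 42.074074.
Three real roots ⇒ use the trigonometric (Viète) form: r = 2√(−p/3) = 6.036923, φ = arccos(3q/(p·r)) = arccos(-0.764940) = 2.441745 rad.
y_k = r·cos(φ/3 − 2πk/3) for k = 0, 1, 2 gives y = 4.145299, 1.728101, -5.873400.
λ_k = y_k − 0.333333 gives λ = 3.8120, 1.3948, -6.2067 (check: the sum is -1.0000 = tr M).

Eigenvalues sorted in increasing order: [-6.2067, 1.3948, 3.8120].
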